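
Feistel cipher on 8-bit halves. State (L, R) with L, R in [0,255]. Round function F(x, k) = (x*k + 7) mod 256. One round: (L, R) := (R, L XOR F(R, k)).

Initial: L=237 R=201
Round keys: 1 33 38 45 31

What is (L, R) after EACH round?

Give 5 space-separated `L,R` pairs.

Answer: 201,61 61,45 45,136 136,194 194,13

Derivation:
Round 1 (k=1): L=201 R=61
Round 2 (k=33): L=61 R=45
Round 3 (k=38): L=45 R=136
Round 4 (k=45): L=136 R=194
Round 5 (k=31): L=194 R=13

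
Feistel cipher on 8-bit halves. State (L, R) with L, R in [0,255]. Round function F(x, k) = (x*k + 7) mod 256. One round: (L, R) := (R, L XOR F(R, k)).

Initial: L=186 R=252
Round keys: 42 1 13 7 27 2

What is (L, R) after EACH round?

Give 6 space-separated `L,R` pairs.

Answer: 252,229 229,16 16,50 50,117 117,108 108,170

Derivation:
Round 1 (k=42): L=252 R=229
Round 2 (k=1): L=229 R=16
Round 3 (k=13): L=16 R=50
Round 4 (k=7): L=50 R=117
Round 5 (k=27): L=117 R=108
Round 6 (k=2): L=108 R=170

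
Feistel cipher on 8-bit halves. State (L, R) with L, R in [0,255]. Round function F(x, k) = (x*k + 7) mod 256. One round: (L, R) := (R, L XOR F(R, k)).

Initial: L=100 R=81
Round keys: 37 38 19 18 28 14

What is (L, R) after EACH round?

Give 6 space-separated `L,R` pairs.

Answer: 81,216 216,70 70,225 225,159 159,138 138,12

Derivation:
Round 1 (k=37): L=81 R=216
Round 2 (k=38): L=216 R=70
Round 3 (k=19): L=70 R=225
Round 4 (k=18): L=225 R=159
Round 5 (k=28): L=159 R=138
Round 6 (k=14): L=138 R=12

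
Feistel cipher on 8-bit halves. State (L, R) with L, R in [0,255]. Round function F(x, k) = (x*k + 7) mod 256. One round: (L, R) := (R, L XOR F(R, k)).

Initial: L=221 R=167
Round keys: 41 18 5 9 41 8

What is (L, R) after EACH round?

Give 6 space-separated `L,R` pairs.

Answer: 167,27 27,74 74,98 98,51 51,80 80,180

Derivation:
Round 1 (k=41): L=167 R=27
Round 2 (k=18): L=27 R=74
Round 3 (k=5): L=74 R=98
Round 4 (k=9): L=98 R=51
Round 5 (k=41): L=51 R=80
Round 6 (k=8): L=80 R=180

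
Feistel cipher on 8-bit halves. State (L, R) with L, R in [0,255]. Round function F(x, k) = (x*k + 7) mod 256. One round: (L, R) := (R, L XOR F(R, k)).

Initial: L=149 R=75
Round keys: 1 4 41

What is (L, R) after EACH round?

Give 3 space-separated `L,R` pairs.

Round 1 (k=1): L=75 R=199
Round 2 (k=4): L=199 R=104
Round 3 (k=41): L=104 R=104

Answer: 75,199 199,104 104,104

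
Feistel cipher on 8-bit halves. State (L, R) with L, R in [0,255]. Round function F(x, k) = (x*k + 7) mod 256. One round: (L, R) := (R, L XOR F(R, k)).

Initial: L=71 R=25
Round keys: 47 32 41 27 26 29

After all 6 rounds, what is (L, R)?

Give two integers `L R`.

Answer: 5 13

Derivation:
Round 1 (k=47): L=25 R=217
Round 2 (k=32): L=217 R=62
Round 3 (k=41): L=62 R=44
Round 4 (k=27): L=44 R=149
Round 5 (k=26): L=149 R=5
Round 6 (k=29): L=5 R=13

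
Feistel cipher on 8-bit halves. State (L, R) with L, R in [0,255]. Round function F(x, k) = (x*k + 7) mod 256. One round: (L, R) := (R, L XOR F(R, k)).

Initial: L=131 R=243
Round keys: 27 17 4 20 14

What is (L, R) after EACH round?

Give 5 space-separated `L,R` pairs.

Answer: 243,43 43,17 17,96 96,150 150,91

Derivation:
Round 1 (k=27): L=243 R=43
Round 2 (k=17): L=43 R=17
Round 3 (k=4): L=17 R=96
Round 4 (k=20): L=96 R=150
Round 5 (k=14): L=150 R=91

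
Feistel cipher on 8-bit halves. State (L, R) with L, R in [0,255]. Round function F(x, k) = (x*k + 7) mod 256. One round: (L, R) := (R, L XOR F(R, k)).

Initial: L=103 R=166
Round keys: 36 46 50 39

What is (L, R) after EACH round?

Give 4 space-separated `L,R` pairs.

Answer: 166,56 56,177 177,161 161,63

Derivation:
Round 1 (k=36): L=166 R=56
Round 2 (k=46): L=56 R=177
Round 3 (k=50): L=177 R=161
Round 4 (k=39): L=161 R=63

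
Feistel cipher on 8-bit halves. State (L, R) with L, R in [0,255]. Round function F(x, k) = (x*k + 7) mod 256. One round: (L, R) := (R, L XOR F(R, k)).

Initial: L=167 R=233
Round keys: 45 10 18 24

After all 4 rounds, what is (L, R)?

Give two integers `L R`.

Round 1 (k=45): L=233 R=91
Round 2 (k=10): L=91 R=124
Round 3 (k=18): L=124 R=228
Round 4 (k=24): L=228 R=27

Answer: 228 27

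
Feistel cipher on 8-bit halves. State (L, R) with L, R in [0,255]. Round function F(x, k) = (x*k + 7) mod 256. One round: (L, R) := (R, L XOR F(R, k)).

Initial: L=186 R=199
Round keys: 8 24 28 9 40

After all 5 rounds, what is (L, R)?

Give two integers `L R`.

Answer: 1 141

Derivation:
Round 1 (k=8): L=199 R=133
Round 2 (k=24): L=133 R=184
Round 3 (k=28): L=184 R=162
Round 4 (k=9): L=162 R=1
Round 5 (k=40): L=1 R=141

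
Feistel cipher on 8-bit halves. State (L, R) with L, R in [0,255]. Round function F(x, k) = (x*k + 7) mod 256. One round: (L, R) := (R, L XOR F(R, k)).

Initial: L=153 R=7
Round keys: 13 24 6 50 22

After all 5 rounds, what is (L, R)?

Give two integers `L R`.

Answer: 87 77

Derivation:
Round 1 (k=13): L=7 R=251
Round 2 (k=24): L=251 R=136
Round 3 (k=6): L=136 R=204
Round 4 (k=50): L=204 R=87
Round 5 (k=22): L=87 R=77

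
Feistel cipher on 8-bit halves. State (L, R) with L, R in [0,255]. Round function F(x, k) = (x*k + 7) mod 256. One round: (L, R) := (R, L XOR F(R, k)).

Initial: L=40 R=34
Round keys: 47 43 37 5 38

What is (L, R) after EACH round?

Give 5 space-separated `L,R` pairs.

Round 1 (k=47): L=34 R=109
Round 2 (k=43): L=109 R=116
Round 3 (k=37): L=116 R=166
Round 4 (k=5): L=166 R=49
Round 5 (k=38): L=49 R=235

Answer: 34,109 109,116 116,166 166,49 49,235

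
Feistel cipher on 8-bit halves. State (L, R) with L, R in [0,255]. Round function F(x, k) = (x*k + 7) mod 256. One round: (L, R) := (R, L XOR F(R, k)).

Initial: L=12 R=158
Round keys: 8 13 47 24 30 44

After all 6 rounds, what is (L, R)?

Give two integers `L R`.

Answer: 189 60

Derivation:
Round 1 (k=8): L=158 R=251
Round 2 (k=13): L=251 R=88
Round 3 (k=47): L=88 R=212
Round 4 (k=24): L=212 R=191
Round 5 (k=30): L=191 R=189
Round 6 (k=44): L=189 R=60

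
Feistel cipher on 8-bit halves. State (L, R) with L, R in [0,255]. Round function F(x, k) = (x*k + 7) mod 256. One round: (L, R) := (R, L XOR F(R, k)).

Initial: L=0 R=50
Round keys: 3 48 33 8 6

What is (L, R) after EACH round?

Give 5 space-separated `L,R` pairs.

Answer: 50,157 157,69 69,113 113,202 202,178

Derivation:
Round 1 (k=3): L=50 R=157
Round 2 (k=48): L=157 R=69
Round 3 (k=33): L=69 R=113
Round 4 (k=8): L=113 R=202
Round 5 (k=6): L=202 R=178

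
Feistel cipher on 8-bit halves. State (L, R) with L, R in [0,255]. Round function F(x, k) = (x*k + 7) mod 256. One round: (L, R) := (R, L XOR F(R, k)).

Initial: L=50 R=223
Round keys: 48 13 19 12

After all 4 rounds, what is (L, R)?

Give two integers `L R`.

Answer: 57 196

Derivation:
Round 1 (k=48): L=223 R=229
Round 2 (k=13): L=229 R=119
Round 3 (k=19): L=119 R=57
Round 4 (k=12): L=57 R=196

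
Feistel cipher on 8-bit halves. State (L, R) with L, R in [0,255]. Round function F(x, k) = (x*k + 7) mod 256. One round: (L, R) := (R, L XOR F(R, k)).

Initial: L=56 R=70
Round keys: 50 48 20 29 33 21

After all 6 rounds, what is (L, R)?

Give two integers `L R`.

Answer: 93 110

Derivation:
Round 1 (k=50): L=70 R=139
Round 2 (k=48): L=139 R=81
Round 3 (k=20): L=81 R=208
Round 4 (k=29): L=208 R=198
Round 5 (k=33): L=198 R=93
Round 6 (k=21): L=93 R=110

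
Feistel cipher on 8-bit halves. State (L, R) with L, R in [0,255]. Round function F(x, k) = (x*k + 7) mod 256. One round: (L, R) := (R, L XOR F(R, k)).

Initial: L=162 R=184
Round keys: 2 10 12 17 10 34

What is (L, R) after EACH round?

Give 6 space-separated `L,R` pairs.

Answer: 184,213 213,225 225,70 70,76 76,185 185,213

Derivation:
Round 1 (k=2): L=184 R=213
Round 2 (k=10): L=213 R=225
Round 3 (k=12): L=225 R=70
Round 4 (k=17): L=70 R=76
Round 5 (k=10): L=76 R=185
Round 6 (k=34): L=185 R=213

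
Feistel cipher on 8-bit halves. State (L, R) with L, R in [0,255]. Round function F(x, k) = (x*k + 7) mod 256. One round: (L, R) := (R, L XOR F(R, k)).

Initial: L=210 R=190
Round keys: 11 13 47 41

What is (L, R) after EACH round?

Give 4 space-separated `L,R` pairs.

Answer: 190,227 227,48 48,52 52,107

Derivation:
Round 1 (k=11): L=190 R=227
Round 2 (k=13): L=227 R=48
Round 3 (k=47): L=48 R=52
Round 4 (k=41): L=52 R=107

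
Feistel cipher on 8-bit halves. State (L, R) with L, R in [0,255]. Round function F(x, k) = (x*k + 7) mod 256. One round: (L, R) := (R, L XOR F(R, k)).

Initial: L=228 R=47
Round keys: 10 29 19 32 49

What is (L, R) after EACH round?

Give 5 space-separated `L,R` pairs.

Round 1 (k=10): L=47 R=57
Round 2 (k=29): L=57 R=83
Round 3 (k=19): L=83 R=9
Round 4 (k=32): L=9 R=116
Round 5 (k=49): L=116 R=50

Answer: 47,57 57,83 83,9 9,116 116,50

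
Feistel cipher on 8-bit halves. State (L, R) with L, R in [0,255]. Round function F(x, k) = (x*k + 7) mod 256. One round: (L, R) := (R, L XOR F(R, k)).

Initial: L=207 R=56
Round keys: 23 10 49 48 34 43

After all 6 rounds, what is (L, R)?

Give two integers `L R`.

Round 1 (k=23): L=56 R=192
Round 2 (k=10): L=192 R=191
Round 3 (k=49): L=191 R=86
Round 4 (k=48): L=86 R=152
Round 5 (k=34): L=152 R=97
Round 6 (k=43): L=97 R=202

Answer: 97 202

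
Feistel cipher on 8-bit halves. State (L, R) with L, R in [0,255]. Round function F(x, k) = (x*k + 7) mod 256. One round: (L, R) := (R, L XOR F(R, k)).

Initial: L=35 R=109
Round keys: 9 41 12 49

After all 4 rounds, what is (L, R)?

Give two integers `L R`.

Round 1 (k=9): L=109 R=255
Round 2 (k=41): L=255 R=179
Round 3 (k=12): L=179 R=148
Round 4 (k=49): L=148 R=232

Answer: 148 232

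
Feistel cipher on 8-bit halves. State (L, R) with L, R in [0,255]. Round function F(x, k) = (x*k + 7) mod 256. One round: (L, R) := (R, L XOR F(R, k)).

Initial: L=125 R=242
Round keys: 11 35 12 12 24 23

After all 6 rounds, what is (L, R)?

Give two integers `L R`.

Round 1 (k=11): L=242 R=16
Round 2 (k=35): L=16 R=197
Round 3 (k=12): L=197 R=83
Round 4 (k=12): L=83 R=46
Round 5 (k=24): L=46 R=4
Round 6 (k=23): L=4 R=77

Answer: 4 77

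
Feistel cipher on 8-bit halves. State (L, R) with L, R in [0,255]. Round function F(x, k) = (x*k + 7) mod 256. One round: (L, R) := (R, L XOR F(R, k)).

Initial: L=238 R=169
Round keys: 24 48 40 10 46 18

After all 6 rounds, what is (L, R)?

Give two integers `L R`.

Answer: 59 240

Derivation:
Round 1 (k=24): L=169 R=49
Round 2 (k=48): L=49 R=158
Round 3 (k=40): L=158 R=134
Round 4 (k=10): L=134 R=221
Round 5 (k=46): L=221 R=59
Round 6 (k=18): L=59 R=240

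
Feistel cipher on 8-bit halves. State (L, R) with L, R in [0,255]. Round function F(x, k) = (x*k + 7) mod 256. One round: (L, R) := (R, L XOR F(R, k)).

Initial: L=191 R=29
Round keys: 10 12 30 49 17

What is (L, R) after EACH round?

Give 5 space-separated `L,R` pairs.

Round 1 (k=10): L=29 R=150
Round 2 (k=12): L=150 R=18
Round 3 (k=30): L=18 R=181
Round 4 (k=49): L=181 R=190
Round 5 (k=17): L=190 R=16

Answer: 29,150 150,18 18,181 181,190 190,16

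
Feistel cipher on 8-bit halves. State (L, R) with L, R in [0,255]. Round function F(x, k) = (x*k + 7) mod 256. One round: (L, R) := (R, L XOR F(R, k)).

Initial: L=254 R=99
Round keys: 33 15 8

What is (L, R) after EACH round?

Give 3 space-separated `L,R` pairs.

Round 1 (k=33): L=99 R=52
Round 2 (k=15): L=52 R=112
Round 3 (k=8): L=112 R=179

Answer: 99,52 52,112 112,179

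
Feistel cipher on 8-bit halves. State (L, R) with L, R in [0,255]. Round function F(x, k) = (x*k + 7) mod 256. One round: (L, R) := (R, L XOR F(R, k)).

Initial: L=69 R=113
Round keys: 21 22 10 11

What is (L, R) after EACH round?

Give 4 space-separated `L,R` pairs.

Round 1 (k=21): L=113 R=9
Round 2 (k=22): L=9 R=188
Round 3 (k=10): L=188 R=86
Round 4 (k=11): L=86 R=5

Answer: 113,9 9,188 188,86 86,5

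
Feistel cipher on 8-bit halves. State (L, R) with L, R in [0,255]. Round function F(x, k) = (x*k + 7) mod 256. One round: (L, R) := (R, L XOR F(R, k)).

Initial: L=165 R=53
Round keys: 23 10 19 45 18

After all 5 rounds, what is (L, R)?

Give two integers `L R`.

Answer: 255 37

Derivation:
Round 1 (k=23): L=53 R=111
Round 2 (k=10): L=111 R=104
Round 3 (k=19): L=104 R=208
Round 4 (k=45): L=208 R=255
Round 5 (k=18): L=255 R=37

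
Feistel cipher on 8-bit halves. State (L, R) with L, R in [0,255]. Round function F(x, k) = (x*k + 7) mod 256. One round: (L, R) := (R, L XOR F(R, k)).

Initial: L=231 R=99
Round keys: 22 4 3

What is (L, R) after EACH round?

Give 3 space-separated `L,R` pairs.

Answer: 99,110 110,220 220,245

Derivation:
Round 1 (k=22): L=99 R=110
Round 2 (k=4): L=110 R=220
Round 3 (k=3): L=220 R=245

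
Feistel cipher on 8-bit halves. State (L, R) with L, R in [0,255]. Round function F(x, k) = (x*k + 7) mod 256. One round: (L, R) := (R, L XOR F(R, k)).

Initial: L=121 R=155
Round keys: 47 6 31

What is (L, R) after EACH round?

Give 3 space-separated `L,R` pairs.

Answer: 155,5 5,190 190,12

Derivation:
Round 1 (k=47): L=155 R=5
Round 2 (k=6): L=5 R=190
Round 3 (k=31): L=190 R=12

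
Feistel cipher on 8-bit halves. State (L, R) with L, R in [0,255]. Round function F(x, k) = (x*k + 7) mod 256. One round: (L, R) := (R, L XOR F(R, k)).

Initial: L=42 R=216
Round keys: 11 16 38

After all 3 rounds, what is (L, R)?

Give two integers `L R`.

Answer: 143 36

Derivation:
Round 1 (k=11): L=216 R=101
Round 2 (k=16): L=101 R=143
Round 3 (k=38): L=143 R=36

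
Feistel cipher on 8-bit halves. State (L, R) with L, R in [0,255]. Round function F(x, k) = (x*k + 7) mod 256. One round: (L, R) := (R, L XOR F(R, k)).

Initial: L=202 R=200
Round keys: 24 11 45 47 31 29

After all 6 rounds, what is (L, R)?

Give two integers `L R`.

Round 1 (k=24): L=200 R=13
Round 2 (k=11): L=13 R=94
Round 3 (k=45): L=94 R=128
Round 4 (k=47): L=128 R=217
Round 5 (k=31): L=217 R=206
Round 6 (k=29): L=206 R=132

Answer: 206 132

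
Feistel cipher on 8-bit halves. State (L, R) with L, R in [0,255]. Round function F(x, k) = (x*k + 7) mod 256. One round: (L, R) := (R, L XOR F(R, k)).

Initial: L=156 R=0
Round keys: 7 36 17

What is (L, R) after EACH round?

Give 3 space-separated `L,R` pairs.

Round 1 (k=7): L=0 R=155
Round 2 (k=36): L=155 R=211
Round 3 (k=17): L=211 R=145

Answer: 0,155 155,211 211,145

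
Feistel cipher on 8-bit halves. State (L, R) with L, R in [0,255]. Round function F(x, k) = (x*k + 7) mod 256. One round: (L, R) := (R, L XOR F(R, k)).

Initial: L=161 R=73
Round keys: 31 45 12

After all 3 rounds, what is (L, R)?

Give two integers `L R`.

Round 1 (k=31): L=73 R=127
Round 2 (k=45): L=127 R=19
Round 3 (k=12): L=19 R=148

Answer: 19 148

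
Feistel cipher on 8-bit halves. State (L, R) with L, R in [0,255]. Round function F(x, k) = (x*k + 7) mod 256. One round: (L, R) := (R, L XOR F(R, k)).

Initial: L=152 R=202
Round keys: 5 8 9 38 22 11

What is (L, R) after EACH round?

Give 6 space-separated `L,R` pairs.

Answer: 202,97 97,197 197,149 149,224 224,210 210,237

Derivation:
Round 1 (k=5): L=202 R=97
Round 2 (k=8): L=97 R=197
Round 3 (k=9): L=197 R=149
Round 4 (k=38): L=149 R=224
Round 5 (k=22): L=224 R=210
Round 6 (k=11): L=210 R=237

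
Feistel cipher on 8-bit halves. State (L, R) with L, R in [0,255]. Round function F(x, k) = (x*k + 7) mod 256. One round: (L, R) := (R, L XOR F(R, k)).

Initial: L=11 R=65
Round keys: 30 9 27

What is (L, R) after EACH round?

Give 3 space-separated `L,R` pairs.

Answer: 65,174 174,100 100,61

Derivation:
Round 1 (k=30): L=65 R=174
Round 2 (k=9): L=174 R=100
Round 3 (k=27): L=100 R=61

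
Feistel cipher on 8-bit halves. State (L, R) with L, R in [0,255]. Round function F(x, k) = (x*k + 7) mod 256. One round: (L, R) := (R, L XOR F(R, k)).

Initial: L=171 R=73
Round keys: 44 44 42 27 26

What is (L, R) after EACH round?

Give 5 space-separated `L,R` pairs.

Answer: 73,56 56,238 238,43 43,126 126,248

Derivation:
Round 1 (k=44): L=73 R=56
Round 2 (k=44): L=56 R=238
Round 3 (k=42): L=238 R=43
Round 4 (k=27): L=43 R=126
Round 5 (k=26): L=126 R=248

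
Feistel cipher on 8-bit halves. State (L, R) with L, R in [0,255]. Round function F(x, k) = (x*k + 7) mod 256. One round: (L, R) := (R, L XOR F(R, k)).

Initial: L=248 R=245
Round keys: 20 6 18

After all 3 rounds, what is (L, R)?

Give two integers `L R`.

Answer: 12 12

Derivation:
Round 1 (k=20): L=245 R=211
Round 2 (k=6): L=211 R=12
Round 3 (k=18): L=12 R=12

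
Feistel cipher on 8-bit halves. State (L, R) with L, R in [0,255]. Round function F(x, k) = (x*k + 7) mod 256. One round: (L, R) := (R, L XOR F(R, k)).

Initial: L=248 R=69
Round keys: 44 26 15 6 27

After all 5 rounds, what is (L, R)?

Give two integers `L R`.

Round 1 (k=44): L=69 R=27
Round 2 (k=26): L=27 R=128
Round 3 (k=15): L=128 R=156
Round 4 (k=6): L=156 R=47
Round 5 (k=27): L=47 R=96

Answer: 47 96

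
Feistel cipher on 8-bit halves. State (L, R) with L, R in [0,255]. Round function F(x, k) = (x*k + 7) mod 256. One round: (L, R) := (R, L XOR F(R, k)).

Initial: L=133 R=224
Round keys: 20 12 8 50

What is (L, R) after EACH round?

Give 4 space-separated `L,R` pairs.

Answer: 224,2 2,255 255,253 253,142

Derivation:
Round 1 (k=20): L=224 R=2
Round 2 (k=12): L=2 R=255
Round 3 (k=8): L=255 R=253
Round 4 (k=50): L=253 R=142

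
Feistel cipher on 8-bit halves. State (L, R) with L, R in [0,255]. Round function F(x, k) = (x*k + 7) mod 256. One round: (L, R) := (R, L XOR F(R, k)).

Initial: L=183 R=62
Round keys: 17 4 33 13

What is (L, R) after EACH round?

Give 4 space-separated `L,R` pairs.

Round 1 (k=17): L=62 R=146
Round 2 (k=4): L=146 R=113
Round 3 (k=33): L=113 R=10
Round 4 (k=13): L=10 R=248

Answer: 62,146 146,113 113,10 10,248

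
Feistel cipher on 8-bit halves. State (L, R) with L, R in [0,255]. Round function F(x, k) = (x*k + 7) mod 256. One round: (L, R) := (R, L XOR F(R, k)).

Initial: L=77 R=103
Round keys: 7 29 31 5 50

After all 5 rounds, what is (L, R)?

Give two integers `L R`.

Answer: 135 168

Derivation:
Round 1 (k=7): L=103 R=149
Round 2 (k=29): L=149 R=143
Round 3 (k=31): L=143 R=205
Round 4 (k=5): L=205 R=135
Round 5 (k=50): L=135 R=168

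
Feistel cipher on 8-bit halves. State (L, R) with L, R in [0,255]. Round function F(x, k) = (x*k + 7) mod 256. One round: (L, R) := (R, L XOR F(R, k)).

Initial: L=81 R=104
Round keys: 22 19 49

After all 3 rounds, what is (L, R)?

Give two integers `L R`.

Answer: 49 206

Derivation:
Round 1 (k=22): L=104 R=166
Round 2 (k=19): L=166 R=49
Round 3 (k=49): L=49 R=206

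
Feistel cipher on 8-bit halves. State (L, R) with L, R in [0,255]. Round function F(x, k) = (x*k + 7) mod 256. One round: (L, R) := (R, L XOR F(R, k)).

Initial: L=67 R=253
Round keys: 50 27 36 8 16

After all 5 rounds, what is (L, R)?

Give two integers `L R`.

Round 1 (k=50): L=253 R=50
Round 2 (k=27): L=50 R=176
Round 3 (k=36): L=176 R=245
Round 4 (k=8): L=245 R=31
Round 5 (k=16): L=31 R=2

Answer: 31 2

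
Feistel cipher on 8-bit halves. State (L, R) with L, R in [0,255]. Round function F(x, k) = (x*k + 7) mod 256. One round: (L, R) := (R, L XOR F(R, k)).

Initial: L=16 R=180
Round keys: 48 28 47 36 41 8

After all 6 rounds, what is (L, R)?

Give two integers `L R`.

Round 1 (k=48): L=180 R=215
Round 2 (k=28): L=215 R=63
Round 3 (k=47): L=63 R=79
Round 4 (k=36): L=79 R=28
Round 5 (k=41): L=28 R=204
Round 6 (k=8): L=204 R=123

Answer: 204 123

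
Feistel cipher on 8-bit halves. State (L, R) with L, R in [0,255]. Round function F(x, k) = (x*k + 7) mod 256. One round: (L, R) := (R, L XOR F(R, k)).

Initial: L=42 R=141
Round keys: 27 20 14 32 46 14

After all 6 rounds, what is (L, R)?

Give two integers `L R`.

Answer: 66 62

Derivation:
Round 1 (k=27): L=141 R=204
Round 2 (k=20): L=204 R=122
Round 3 (k=14): L=122 R=127
Round 4 (k=32): L=127 R=157
Round 5 (k=46): L=157 R=66
Round 6 (k=14): L=66 R=62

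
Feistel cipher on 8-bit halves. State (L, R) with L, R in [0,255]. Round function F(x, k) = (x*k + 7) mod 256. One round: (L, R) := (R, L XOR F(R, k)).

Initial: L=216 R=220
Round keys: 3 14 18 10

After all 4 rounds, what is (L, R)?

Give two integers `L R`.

Answer: 242 22

Derivation:
Round 1 (k=3): L=220 R=67
Round 2 (k=14): L=67 R=109
Round 3 (k=18): L=109 R=242
Round 4 (k=10): L=242 R=22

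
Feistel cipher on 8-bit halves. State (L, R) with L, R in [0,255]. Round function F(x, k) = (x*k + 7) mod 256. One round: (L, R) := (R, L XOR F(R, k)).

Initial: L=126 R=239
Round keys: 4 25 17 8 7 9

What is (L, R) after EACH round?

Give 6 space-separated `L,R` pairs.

Round 1 (k=4): L=239 R=189
Round 2 (k=25): L=189 R=147
Round 3 (k=17): L=147 R=119
Round 4 (k=8): L=119 R=44
Round 5 (k=7): L=44 R=76
Round 6 (k=9): L=76 R=159

Answer: 239,189 189,147 147,119 119,44 44,76 76,159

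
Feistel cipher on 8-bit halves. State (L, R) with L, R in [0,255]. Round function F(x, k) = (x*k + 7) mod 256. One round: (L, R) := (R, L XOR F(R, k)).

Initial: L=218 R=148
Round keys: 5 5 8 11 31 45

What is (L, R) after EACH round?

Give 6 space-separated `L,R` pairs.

Round 1 (k=5): L=148 R=49
Round 2 (k=5): L=49 R=104
Round 3 (k=8): L=104 R=118
Round 4 (k=11): L=118 R=113
Round 5 (k=31): L=113 R=192
Round 6 (k=45): L=192 R=182

Answer: 148,49 49,104 104,118 118,113 113,192 192,182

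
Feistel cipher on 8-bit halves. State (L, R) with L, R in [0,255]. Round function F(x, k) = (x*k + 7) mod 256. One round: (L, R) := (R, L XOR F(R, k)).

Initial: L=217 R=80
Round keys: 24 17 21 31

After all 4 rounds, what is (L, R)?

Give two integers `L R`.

Answer: 158 60

Derivation:
Round 1 (k=24): L=80 R=94
Round 2 (k=17): L=94 R=21
Round 3 (k=21): L=21 R=158
Round 4 (k=31): L=158 R=60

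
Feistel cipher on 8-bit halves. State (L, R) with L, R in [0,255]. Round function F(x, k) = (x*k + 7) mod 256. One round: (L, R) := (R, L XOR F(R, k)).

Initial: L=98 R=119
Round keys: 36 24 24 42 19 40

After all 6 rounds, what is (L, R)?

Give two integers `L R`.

Answer: 222 28

Derivation:
Round 1 (k=36): L=119 R=161
Round 2 (k=24): L=161 R=104
Round 3 (k=24): L=104 R=102
Round 4 (k=42): L=102 R=171
Round 5 (k=19): L=171 R=222
Round 6 (k=40): L=222 R=28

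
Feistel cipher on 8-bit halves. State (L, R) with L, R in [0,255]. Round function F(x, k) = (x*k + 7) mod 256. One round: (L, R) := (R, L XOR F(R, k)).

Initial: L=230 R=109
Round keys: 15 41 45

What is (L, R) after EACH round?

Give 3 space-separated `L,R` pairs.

Answer: 109,140 140,30 30,193

Derivation:
Round 1 (k=15): L=109 R=140
Round 2 (k=41): L=140 R=30
Round 3 (k=45): L=30 R=193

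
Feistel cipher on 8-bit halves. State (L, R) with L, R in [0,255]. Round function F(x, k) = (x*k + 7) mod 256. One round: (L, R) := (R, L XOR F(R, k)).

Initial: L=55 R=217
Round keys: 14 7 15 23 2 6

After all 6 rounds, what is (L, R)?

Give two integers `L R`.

Round 1 (k=14): L=217 R=210
Round 2 (k=7): L=210 R=28
Round 3 (k=15): L=28 R=121
Round 4 (k=23): L=121 R=250
Round 5 (k=2): L=250 R=130
Round 6 (k=6): L=130 R=233

Answer: 130 233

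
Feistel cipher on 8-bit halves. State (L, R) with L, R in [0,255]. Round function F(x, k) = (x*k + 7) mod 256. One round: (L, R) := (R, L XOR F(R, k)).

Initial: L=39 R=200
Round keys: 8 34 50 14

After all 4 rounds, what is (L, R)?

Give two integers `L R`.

Answer: 149 34

Derivation:
Round 1 (k=8): L=200 R=96
Round 2 (k=34): L=96 R=15
Round 3 (k=50): L=15 R=149
Round 4 (k=14): L=149 R=34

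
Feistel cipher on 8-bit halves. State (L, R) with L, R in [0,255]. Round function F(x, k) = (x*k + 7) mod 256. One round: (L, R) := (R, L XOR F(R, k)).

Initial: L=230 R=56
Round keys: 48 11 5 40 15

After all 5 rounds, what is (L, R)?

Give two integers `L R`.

Answer: 205 82

Derivation:
Round 1 (k=48): L=56 R=97
Round 2 (k=11): L=97 R=10
Round 3 (k=5): L=10 R=88
Round 4 (k=40): L=88 R=205
Round 5 (k=15): L=205 R=82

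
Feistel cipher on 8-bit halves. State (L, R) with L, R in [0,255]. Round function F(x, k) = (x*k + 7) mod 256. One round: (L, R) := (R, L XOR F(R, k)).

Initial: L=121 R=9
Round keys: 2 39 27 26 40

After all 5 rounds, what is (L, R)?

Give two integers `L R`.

Answer: 143 94

Derivation:
Round 1 (k=2): L=9 R=96
Round 2 (k=39): L=96 R=174
Round 3 (k=27): L=174 R=1
Round 4 (k=26): L=1 R=143
Round 5 (k=40): L=143 R=94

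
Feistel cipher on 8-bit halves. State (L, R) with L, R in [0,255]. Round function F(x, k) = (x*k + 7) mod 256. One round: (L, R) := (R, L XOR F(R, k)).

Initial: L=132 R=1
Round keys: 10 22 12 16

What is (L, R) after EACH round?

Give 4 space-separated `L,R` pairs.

Round 1 (k=10): L=1 R=149
Round 2 (k=22): L=149 R=212
Round 3 (k=12): L=212 R=98
Round 4 (k=16): L=98 R=243

Answer: 1,149 149,212 212,98 98,243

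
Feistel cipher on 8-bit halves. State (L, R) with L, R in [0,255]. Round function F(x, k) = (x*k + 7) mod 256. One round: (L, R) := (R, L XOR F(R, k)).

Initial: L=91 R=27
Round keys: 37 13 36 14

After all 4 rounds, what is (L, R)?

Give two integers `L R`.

Round 1 (k=37): L=27 R=181
Round 2 (k=13): L=181 R=35
Round 3 (k=36): L=35 R=70
Round 4 (k=14): L=70 R=248

Answer: 70 248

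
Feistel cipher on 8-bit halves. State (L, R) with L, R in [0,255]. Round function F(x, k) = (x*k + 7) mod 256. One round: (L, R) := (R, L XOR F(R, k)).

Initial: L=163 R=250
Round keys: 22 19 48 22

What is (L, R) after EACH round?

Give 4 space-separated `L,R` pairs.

Answer: 250,32 32,157 157,87 87,28

Derivation:
Round 1 (k=22): L=250 R=32
Round 2 (k=19): L=32 R=157
Round 3 (k=48): L=157 R=87
Round 4 (k=22): L=87 R=28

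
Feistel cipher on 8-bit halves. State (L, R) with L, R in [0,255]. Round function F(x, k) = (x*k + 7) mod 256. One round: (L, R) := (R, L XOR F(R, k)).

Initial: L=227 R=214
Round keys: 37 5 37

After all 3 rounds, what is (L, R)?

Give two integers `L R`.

Round 1 (k=37): L=214 R=22
Round 2 (k=5): L=22 R=163
Round 3 (k=37): L=163 R=128

Answer: 163 128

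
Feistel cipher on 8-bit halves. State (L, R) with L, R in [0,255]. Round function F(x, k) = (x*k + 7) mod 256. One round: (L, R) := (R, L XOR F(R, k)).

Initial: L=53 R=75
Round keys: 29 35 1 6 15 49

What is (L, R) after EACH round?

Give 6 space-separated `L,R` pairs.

Round 1 (k=29): L=75 R=179
Round 2 (k=35): L=179 R=203
Round 3 (k=1): L=203 R=97
Round 4 (k=6): L=97 R=134
Round 5 (k=15): L=134 R=128
Round 6 (k=49): L=128 R=1

Answer: 75,179 179,203 203,97 97,134 134,128 128,1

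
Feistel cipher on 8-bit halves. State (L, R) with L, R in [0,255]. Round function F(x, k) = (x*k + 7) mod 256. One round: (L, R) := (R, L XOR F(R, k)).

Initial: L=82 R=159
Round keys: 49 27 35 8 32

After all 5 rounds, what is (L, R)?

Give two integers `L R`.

Round 1 (k=49): L=159 R=36
Round 2 (k=27): L=36 R=76
Round 3 (k=35): L=76 R=79
Round 4 (k=8): L=79 R=51
Round 5 (k=32): L=51 R=40

Answer: 51 40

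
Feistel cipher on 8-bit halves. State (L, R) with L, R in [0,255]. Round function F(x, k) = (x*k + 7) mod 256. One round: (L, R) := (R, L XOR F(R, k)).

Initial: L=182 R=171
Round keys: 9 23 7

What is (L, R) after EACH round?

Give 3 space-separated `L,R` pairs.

Answer: 171,188 188,64 64,123

Derivation:
Round 1 (k=9): L=171 R=188
Round 2 (k=23): L=188 R=64
Round 3 (k=7): L=64 R=123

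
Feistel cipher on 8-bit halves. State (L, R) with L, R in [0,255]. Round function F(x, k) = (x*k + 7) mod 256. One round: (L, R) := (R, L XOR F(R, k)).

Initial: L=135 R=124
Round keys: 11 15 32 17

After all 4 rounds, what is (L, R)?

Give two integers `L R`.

Answer: 59 101

Derivation:
Round 1 (k=11): L=124 R=220
Round 2 (k=15): L=220 R=151
Round 3 (k=32): L=151 R=59
Round 4 (k=17): L=59 R=101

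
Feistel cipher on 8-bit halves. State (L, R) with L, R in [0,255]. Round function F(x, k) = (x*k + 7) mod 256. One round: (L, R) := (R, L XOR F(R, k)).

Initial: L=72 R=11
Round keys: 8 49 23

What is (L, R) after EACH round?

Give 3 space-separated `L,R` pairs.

Answer: 11,23 23,101 101,13

Derivation:
Round 1 (k=8): L=11 R=23
Round 2 (k=49): L=23 R=101
Round 3 (k=23): L=101 R=13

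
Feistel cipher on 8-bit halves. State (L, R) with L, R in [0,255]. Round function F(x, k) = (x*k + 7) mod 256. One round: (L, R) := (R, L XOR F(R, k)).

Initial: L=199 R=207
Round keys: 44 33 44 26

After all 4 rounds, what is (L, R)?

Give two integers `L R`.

Round 1 (k=44): L=207 R=92
Round 2 (k=33): L=92 R=44
Round 3 (k=44): L=44 R=203
Round 4 (k=26): L=203 R=137

Answer: 203 137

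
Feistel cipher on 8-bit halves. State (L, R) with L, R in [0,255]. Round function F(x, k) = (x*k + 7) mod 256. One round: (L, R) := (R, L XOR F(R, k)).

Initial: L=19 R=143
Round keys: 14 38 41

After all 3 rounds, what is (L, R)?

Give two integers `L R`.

Answer: 140 185

Derivation:
Round 1 (k=14): L=143 R=202
Round 2 (k=38): L=202 R=140
Round 3 (k=41): L=140 R=185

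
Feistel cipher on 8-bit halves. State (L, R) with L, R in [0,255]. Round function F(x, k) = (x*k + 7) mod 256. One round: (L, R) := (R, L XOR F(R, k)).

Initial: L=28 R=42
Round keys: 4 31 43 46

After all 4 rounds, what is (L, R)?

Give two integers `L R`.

Round 1 (k=4): L=42 R=179
Round 2 (k=31): L=179 R=158
Round 3 (k=43): L=158 R=34
Round 4 (k=46): L=34 R=189

Answer: 34 189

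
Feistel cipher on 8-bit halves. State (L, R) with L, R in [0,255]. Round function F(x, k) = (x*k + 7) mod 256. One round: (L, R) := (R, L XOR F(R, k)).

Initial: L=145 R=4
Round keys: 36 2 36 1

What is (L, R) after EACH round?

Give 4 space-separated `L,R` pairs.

Answer: 4,6 6,23 23,69 69,91

Derivation:
Round 1 (k=36): L=4 R=6
Round 2 (k=2): L=6 R=23
Round 3 (k=36): L=23 R=69
Round 4 (k=1): L=69 R=91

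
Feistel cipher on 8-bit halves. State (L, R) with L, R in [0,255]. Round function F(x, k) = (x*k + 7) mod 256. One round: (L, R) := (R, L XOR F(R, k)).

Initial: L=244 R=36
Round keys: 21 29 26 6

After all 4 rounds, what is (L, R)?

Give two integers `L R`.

Answer: 28 49

Derivation:
Round 1 (k=21): L=36 R=15
Round 2 (k=29): L=15 R=158
Round 3 (k=26): L=158 R=28
Round 4 (k=6): L=28 R=49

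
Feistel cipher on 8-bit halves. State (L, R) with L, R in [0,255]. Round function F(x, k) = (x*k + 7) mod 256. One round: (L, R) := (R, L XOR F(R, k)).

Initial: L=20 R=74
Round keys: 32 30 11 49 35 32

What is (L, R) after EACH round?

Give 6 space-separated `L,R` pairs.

Answer: 74,83 83,139 139,83 83,97 97,25 25,70

Derivation:
Round 1 (k=32): L=74 R=83
Round 2 (k=30): L=83 R=139
Round 3 (k=11): L=139 R=83
Round 4 (k=49): L=83 R=97
Round 5 (k=35): L=97 R=25
Round 6 (k=32): L=25 R=70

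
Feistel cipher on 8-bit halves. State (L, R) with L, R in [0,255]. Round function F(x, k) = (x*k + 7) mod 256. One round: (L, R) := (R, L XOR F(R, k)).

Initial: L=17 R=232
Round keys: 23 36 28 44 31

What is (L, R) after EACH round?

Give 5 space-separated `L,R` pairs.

Round 1 (k=23): L=232 R=206
Round 2 (k=36): L=206 R=23
Round 3 (k=28): L=23 R=69
Round 4 (k=44): L=69 R=244
Round 5 (k=31): L=244 R=214

Answer: 232,206 206,23 23,69 69,244 244,214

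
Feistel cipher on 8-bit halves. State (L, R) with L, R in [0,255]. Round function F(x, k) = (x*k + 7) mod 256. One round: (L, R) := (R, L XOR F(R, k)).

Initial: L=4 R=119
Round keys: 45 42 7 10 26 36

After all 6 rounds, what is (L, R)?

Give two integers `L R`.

Round 1 (k=45): L=119 R=246
Round 2 (k=42): L=246 R=20
Round 3 (k=7): L=20 R=101
Round 4 (k=10): L=101 R=237
Round 5 (k=26): L=237 R=124
Round 6 (k=36): L=124 R=154

Answer: 124 154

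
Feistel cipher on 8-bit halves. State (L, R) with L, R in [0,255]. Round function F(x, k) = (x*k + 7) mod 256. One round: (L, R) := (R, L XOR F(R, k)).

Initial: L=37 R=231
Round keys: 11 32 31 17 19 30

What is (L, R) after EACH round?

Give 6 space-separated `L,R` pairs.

Answer: 231,209 209,192 192,150 150,61 61,24 24,234

Derivation:
Round 1 (k=11): L=231 R=209
Round 2 (k=32): L=209 R=192
Round 3 (k=31): L=192 R=150
Round 4 (k=17): L=150 R=61
Round 5 (k=19): L=61 R=24
Round 6 (k=30): L=24 R=234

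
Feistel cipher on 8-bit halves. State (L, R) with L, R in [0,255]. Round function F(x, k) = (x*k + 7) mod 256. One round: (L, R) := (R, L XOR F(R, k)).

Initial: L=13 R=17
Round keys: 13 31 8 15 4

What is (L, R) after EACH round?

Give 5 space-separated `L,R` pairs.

Answer: 17,233 233,47 47,150 150,254 254,105

Derivation:
Round 1 (k=13): L=17 R=233
Round 2 (k=31): L=233 R=47
Round 3 (k=8): L=47 R=150
Round 4 (k=15): L=150 R=254
Round 5 (k=4): L=254 R=105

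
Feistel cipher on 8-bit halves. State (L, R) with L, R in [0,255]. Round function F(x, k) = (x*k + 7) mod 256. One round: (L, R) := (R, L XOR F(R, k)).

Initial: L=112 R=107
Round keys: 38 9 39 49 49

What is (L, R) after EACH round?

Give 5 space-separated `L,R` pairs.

Answer: 107,153 153,3 3,229 229,223 223,83

Derivation:
Round 1 (k=38): L=107 R=153
Round 2 (k=9): L=153 R=3
Round 3 (k=39): L=3 R=229
Round 4 (k=49): L=229 R=223
Round 5 (k=49): L=223 R=83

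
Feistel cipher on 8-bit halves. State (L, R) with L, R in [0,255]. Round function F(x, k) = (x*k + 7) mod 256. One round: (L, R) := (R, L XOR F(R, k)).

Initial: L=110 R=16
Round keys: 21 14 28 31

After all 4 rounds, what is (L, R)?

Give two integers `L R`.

Answer: 234 104

Derivation:
Round 1 (k=21): L=16 R=57
Round 2 (k=14): L=57 R=53
Round 3 (k=28): L=53 R=234
Round 4 (k=31): L=234 R=104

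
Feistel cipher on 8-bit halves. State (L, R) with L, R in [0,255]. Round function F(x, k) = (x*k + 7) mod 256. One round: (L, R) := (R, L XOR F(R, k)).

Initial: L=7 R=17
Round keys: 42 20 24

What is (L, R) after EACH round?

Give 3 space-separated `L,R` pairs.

Round 1 (k=42): L=17 R=214
Round 2 (k=20): L=214 R=174
Round 3 (k=24): L=174 R=129

Answer: 17,214 214,174 174,129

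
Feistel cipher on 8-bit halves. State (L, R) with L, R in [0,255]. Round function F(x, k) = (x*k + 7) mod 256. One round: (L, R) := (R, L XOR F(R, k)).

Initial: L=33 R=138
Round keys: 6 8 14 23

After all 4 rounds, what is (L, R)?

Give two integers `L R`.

Round 1 (k=6): L=138 R=98
Round 2 (k=8): L=98 R=157
Round 3 (k=14): L=157 R=255
Round 4 (k=23): L=255 R=109

Answer: 255 109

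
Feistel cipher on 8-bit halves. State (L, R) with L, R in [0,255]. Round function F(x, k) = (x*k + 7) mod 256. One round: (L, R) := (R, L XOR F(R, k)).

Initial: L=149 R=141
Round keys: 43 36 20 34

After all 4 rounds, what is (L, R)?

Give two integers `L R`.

Round 1 (k=43): L=141 R=35
Round 2 (k=36): L=35 R=126
Round 3 (k=20): L=126 R=252
Round 4 (k=34): L=252 R=1

Answer: 252 1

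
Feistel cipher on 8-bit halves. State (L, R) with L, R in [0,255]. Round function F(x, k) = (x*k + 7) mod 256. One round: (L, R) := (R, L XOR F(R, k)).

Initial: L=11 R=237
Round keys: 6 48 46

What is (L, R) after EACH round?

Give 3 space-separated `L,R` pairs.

Round 1 (k=6): L=237 R=158
Round 2 (k=48): L=158 R=74
Round 3 (k=46): L=74 R=205

Answer: 237,158 158,74 74,205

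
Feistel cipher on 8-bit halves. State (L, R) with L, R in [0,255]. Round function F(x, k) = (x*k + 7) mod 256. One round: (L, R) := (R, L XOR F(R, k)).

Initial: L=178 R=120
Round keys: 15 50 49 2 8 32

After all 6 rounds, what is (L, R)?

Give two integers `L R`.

Answer: 186 207

Derivation:
Round 1 (k=15): L=120 R=189
Round 2 (k=50): L=189 R=137
Round 3 (k=49): L=137 R=253
Round 4 (k=2): L=253 R=136
Round 5 (k=8): L=136 R=186
Round 6 (k=32): L=186 R=207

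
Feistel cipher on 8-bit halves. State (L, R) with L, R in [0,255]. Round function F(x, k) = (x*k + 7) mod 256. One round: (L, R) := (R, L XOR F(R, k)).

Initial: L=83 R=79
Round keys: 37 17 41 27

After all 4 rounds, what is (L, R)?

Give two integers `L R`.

Round 1 (k=37): L=79 R=33
Round 2 (k=17): L=33 R=119
Round 3 (k=41): L=119 R=55
Round 4 (k=27): L=55 R=163

Answer: 55 163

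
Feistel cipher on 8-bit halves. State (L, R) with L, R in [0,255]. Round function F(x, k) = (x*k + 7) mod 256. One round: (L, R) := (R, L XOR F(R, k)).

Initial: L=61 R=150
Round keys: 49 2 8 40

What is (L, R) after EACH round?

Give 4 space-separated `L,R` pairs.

Round 1 (k=49): L=150 R=128
Round 2 (k=2): L=128 R=145
Round 3 (k=8): L=145 R=15
Round 4 (k=40): L=15 R=206

Answer: 150,128 128,145 145,15 15,206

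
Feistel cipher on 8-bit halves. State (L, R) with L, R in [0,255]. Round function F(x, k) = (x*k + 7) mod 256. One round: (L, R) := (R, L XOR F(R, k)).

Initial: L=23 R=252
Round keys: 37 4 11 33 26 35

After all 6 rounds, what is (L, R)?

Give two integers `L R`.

Answer: 131 208

Derivation:
Round 1 (k=37): L=252 R=100
Round 2 (k=4): L=100 R=107
Round 3 (k=11): L=107 R=196
Round 4 (k=33): L=196 R=32
Round 5 (k=26): L=32 R=131
Round 6 (k=35): L=131 R=208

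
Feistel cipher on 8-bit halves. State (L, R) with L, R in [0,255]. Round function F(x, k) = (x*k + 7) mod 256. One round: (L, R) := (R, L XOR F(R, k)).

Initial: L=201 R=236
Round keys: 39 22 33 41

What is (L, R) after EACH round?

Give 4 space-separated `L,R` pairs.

Round 1 (k=39): L=236 R=50
Round 2 (k=22): L=50 R=191
Round 3 (k=33): L=191 R=148
Round 4 (k=41): L=148 R=4

Answer: 236,50 50,191 191,148 148,4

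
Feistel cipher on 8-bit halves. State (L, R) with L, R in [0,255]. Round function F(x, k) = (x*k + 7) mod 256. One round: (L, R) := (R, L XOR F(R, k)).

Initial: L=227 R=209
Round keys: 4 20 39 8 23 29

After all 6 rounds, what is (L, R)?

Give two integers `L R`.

Answer: 143 131

Derivation:
Round 1 (k=4): L=209 R=168
Round 2 (k=20): L=168 R=246
Round 3 (k=39): L=246 R=41
Round 4 (k=8): L=41 R=185
Round 5 (k=23): L=185 R=143
Round 6 (k=29): L=143 R=131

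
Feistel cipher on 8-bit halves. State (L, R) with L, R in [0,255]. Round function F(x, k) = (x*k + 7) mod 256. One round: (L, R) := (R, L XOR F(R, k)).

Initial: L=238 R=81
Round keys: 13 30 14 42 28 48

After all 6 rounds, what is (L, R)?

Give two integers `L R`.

Answer: 114 68

Derivation:
Round 1 (k=13): L=81 R=202
Round 2 (k=30): L=202 R=226
Round 3 (k=14): L=226 R=169
Round 4 (k=42): L=169 R=35
Round 5 (k=28): L=35 R=114
Round 6 (k=48): L=114 R=68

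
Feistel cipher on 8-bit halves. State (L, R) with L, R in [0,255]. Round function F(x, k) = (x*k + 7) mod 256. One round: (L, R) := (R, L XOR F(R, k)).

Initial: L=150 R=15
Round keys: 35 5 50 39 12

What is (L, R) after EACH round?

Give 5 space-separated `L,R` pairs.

Answer: 15,130 130,158 158,97 97,80 80,166

Derivation:
Round 1 (k=35): L=15 R=130
Round 2 (k=5): L=130 R=158
Round 3 (k=50): L=158 R=97
Round 4 (k=39): L=97 R=80
Round 5 (k=12): L=80 R=166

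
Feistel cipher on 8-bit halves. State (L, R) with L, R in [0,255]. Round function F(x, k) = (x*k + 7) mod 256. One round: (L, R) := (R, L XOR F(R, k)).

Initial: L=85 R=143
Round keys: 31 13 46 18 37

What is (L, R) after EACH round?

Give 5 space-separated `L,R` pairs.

Answer: 143,13 13,63 63,84 84,208 208,67

Derivation:
Round 1 (k=31): L=143 R=13
Round 2 (k=13): L=13 R=63
Round 3 (k=46): L=63 R=84
Round 4 (k=18): L=84 R=208
Round 5 (k=37): L=208 R=67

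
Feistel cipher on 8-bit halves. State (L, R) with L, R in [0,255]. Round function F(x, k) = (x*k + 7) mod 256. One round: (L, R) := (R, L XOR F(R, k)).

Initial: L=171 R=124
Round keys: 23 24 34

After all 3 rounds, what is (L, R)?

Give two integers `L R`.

Round 1 (k=23): L=124 R=128
Round 2 (k=24): L=128 R=123
Round 3 (k=34): L=123 R=221

Answer: 123 221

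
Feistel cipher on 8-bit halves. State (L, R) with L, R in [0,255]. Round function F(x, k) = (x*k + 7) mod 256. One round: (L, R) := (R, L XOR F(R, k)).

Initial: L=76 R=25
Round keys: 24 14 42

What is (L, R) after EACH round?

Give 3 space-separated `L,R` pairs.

Round 1 (k=24): L=25 R=19
Round 2 (k=14): L=19 R=8
Round 3 (k=42): L=8 R=68

Answer: 25,19 19,8 8,68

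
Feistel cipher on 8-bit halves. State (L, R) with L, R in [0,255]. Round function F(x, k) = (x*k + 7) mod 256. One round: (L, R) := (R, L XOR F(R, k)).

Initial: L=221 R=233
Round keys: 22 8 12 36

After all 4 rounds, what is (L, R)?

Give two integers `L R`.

Answer: 255 141

Derivation:
Round 1 (k=22): L=233 R=208
Round 2 (k=8): L=208 R=110
Round 3 (k=12): L=110 R=255
Round 4 (k=36): L=255 R=141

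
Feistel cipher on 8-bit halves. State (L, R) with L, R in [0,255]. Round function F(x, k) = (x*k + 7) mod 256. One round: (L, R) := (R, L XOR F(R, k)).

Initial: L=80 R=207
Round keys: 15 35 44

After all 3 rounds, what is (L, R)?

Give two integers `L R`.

Round 1 (k=15): L=207 R=120
Round 2 (k=35): L=120 R=160
Round 3 (k=44): L=160 R=255

Answer: 160 255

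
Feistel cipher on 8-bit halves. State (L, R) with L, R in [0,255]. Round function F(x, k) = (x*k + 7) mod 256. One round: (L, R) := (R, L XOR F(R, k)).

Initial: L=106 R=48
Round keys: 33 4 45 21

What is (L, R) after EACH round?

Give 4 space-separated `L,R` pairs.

Round 1 (k=33): L=48 R=93
Round 2 (k=4): L=93 R=75
Round 3 (k=45): L=75 R=107
Round 4 (k=21): L=107 R=133

Answer: 48,93 93,75 75,107 107,133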